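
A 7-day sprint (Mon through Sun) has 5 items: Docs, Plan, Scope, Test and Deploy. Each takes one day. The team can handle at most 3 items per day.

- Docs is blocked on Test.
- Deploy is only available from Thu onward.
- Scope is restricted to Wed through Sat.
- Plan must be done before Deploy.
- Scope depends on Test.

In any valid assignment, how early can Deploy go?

Deploy is available from Thu.
Deploy at Thu is achievable: Deploy -> Thu; Docs -> Tue; Plan -> Mon; Test -> Mon; Scope -> Wed.

Thu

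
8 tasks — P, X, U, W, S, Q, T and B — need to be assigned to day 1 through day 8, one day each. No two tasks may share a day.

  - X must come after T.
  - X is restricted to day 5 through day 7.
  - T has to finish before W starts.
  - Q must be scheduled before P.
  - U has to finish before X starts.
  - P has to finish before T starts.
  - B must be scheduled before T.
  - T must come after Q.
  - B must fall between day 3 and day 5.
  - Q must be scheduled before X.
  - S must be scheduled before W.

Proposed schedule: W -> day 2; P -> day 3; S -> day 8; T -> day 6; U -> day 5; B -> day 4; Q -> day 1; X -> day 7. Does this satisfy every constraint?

No — it violates: S must be scheduled before W

B must fall between day 3 and day 5 — holds.
T has to finish before W starts — violated.
Q must be scheduled before X — holds.
U has to finish before X starts — holds.
Q must be scheduled before P — holds.
No two tasks may share a day — holds.
B must be scheduled before T — holds.
P has to finish before T starts — holds.
X is restricted to day 5 through day 7 — holds.
X must come after T — holds.
T must come after Q — holds.
S must be scheduled before W — violated.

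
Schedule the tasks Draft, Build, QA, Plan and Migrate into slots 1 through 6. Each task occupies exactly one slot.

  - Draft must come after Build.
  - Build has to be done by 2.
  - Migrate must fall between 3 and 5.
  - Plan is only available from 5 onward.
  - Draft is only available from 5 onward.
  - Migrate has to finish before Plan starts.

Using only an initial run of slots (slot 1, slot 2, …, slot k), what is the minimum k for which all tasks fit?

The precedence chain requires at least 2 distinct slots.
Draft can't be placed before 5, so the schedule must run through at least slot 5.
5 works (last occupied slot: 5): for example Plan in 5, QA in 1, Draft in 5, Build in 1, Migrate in 3.

5 slots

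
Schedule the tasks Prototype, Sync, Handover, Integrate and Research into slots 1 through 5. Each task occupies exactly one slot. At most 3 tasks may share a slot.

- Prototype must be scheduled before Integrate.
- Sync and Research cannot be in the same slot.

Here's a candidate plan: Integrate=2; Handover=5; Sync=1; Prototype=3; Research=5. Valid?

Sync and Research cannot be in the same slot — holds.
Prototype must be scheduled before Integrate — violated.
At most 3 tasks may share a slot — holds.

Invalid. Prototype must be scheduled before Integrate.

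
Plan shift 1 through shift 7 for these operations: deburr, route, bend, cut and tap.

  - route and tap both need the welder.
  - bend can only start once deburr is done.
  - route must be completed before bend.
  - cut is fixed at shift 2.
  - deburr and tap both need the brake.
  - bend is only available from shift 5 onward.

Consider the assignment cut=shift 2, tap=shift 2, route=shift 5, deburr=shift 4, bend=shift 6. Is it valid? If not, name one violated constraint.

route must be completed before bend — holds.
route and tap both need the welder — holds.
bend is only available from shift 5 onward — holds.
cut is fixed at shift 2 — holds.
deburr and tap both need the brake — holds.
bend can only start once deburr is done — holds.

Yes, all constraints hold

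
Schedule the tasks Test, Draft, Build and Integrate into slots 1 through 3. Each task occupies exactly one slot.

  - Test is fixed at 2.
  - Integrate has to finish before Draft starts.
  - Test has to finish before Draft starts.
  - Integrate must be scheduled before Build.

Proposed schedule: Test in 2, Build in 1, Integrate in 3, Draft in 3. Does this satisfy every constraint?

No — it violates: Integrate must be scheduled before Build

Integrate must be scheduled before Build — violated.
Test is fixed at 2 — holds.
Test has to finish before Draft starts — holds.
Integrate has to finish before Draft starts — violated.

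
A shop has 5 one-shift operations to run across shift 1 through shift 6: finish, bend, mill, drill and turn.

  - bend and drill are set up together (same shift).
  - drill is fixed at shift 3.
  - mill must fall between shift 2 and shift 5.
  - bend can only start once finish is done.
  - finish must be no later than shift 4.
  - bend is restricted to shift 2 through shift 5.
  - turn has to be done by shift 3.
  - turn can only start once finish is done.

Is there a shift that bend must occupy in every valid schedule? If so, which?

Bend is available from shift 2; bend must be in the same shift as drill, which can't be before shift 3, so bend is at least shift 3; bend's own window allows nothing later than shift 5; bend must be in the same shift as drill, which can't be after shift 3, so bend is at most shift 3.
So bend is pinned to shift 3.

shift 3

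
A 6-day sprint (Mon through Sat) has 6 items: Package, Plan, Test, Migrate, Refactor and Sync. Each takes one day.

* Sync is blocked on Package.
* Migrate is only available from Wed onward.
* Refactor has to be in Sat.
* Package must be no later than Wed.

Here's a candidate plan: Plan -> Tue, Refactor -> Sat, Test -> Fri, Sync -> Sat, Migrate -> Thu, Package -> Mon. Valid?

Migrate is only available from Wed onward — holds.
Sync is blocked on Package — holds.
Refactor has to be in Sat — holds.
Package must be no later than Wed — holds.

Yes, all constraints hold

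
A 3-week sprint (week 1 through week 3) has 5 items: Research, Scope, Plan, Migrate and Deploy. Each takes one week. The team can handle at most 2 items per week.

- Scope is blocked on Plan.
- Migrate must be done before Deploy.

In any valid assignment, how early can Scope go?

week 2

Precedence pushes Scope to at least week 2.
Scope at week 2 is achievable: Migrate=week 1, Plan=week 1, Research=week 3, Deploy=week 2, Scope=week 2.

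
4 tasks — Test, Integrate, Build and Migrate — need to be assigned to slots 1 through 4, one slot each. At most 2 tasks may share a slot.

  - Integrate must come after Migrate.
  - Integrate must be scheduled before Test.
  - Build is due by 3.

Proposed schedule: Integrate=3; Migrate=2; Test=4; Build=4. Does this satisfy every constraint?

Build is due by 3 — violated.
Integrate must be scheduled before Test — holds.
At most 2 tasks may share a slot — holds.
Integrate must come after Migrate — holds.

No. Build is due by 3 is not satisfied.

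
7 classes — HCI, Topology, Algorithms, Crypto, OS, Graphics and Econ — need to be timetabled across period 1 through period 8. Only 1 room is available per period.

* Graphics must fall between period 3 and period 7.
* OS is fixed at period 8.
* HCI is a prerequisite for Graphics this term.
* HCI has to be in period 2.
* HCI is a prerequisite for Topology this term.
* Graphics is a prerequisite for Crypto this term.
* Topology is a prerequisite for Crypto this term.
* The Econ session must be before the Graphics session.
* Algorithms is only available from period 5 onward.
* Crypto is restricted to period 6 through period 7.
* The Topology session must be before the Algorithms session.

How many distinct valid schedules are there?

Splitting on Topology: it can be period 3 (10), period 4 (10), period 5 (6). Listing each branch's schedules as (HCI, Algorithms, Crypto, OS, Graphics, Econ) by period number:
Topology=period 3: (2,5,6,8,4,1) (2,5,7,8,4,1) (2,5,7,8,6,1) (2,5,7,8,6,4) (2,6,7,8,4,1) (2,6,7,8,5,1) (2,6,7,8,5,4) (2,7,6,8,4,1) (2,7,6,8,5,1) (2,7,6,8,5,4) — 10.
Topology=period 4: (2,5,6,8,3,1) (2,5,7,8,3,1) (2,5,7,8,6,1) (2,5,7,8,6,3) (2,6,7,8,3,1) (2,6,7,8,5,1) (2,6,7,8,5,3) (2,7,6,8,3,1) (2,7,6,8,5,1) (2,7,6,8,5,3) — 10.
Topology=period 5: (2,6,7,8,3,1) (2,6,7,8,4,1) (2,6,7,8,4,3) (2,7,6,8,3,1) (2,7,6,8,4,1) (2,7,6,8,4,3) — 6.
Summing: 10 + 10 + 6 = 26.

26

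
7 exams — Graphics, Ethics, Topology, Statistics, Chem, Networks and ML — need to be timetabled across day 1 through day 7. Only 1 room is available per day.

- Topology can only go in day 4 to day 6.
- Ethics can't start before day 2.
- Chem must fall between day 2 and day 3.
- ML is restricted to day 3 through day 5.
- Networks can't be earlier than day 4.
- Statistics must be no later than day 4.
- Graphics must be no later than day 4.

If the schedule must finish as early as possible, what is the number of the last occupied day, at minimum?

With at most 1 per day and 7 exams, at least 7 days are needed.
Topology can't be placed before day 4, so the schedule must run through at least day 4.
7 works (last occupied day: day 7): for example Chem in day 2; Ethics in day 7; Networks in day 6; Graphics in day 1; ML in day 5; Topology in day 4; Statistics in day 3.

day 7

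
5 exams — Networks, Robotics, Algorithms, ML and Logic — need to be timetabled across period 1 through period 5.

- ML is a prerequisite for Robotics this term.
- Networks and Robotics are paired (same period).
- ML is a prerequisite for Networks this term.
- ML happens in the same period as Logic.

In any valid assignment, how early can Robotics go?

Precedence pushes Robotics to at least period 2.
Robotics at period 2 is achievable: Algorithms in period 1; Logic in period 1; Networks in period 2; ML in period 1; Robotics in period 2.

period 2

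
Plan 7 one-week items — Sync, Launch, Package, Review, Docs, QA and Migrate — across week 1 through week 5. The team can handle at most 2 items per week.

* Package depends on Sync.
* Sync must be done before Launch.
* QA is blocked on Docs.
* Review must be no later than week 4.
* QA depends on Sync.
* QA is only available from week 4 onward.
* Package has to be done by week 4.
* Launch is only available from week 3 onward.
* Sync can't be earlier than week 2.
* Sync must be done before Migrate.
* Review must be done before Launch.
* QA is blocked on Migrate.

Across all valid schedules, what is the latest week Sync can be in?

Sync is available from week 2; downstream work caps Sync at week 3.
Sync at week 3 is achievable: QA in week 5, Sync in week 3, Launch in week 5, Docs in week 1, Migrate in week 4, Review in week 1, Package in week 4.

week 3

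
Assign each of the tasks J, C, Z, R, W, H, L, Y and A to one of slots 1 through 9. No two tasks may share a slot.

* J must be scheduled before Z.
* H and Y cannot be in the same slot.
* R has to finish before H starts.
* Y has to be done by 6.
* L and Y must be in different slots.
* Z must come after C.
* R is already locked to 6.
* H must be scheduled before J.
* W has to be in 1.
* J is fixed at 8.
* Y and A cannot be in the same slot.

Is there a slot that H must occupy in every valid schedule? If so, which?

7

R is fixed at 6 and must come before H, so H is at least 7.
J is fixed at 8 and must come after H, so H is at most 7.
So H must be 7.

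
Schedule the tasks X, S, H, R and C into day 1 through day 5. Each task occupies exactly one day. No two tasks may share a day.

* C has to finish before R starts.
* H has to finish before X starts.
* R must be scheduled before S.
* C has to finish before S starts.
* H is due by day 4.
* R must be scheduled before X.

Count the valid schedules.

7

Splitting on X: it can be day 4 (3), day 5 (4). Listing each branch's schedules as (S, H, R, C) by day number:
X=day 4: (5,1,3,2) (5,2,3,1) (5,3,2,1) — 3.
X=day 5: (3,4,2,1) (4,1,3,2) (4,2,3,1) (4,3,2,1) — 4.
Summing: 3 + 4 = 7.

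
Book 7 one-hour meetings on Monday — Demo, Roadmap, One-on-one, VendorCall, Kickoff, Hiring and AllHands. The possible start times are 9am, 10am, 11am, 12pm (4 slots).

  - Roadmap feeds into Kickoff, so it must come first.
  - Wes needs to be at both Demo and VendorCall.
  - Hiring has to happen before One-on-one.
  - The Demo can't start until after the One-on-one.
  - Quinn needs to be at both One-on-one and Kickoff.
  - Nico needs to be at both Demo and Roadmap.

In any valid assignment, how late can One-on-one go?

Precedence pushes One-on-one to at least 10am; downstream work caps One-on-one at 11am.
One-on-one at 11am is achievable: One-on-one -> 11am, Demo -> 12pm, Roadmap -> 9am, AllHands -> 9am, Kickoff -> 10am, Hiring -> 9am, VendorCall -> 9am.

11am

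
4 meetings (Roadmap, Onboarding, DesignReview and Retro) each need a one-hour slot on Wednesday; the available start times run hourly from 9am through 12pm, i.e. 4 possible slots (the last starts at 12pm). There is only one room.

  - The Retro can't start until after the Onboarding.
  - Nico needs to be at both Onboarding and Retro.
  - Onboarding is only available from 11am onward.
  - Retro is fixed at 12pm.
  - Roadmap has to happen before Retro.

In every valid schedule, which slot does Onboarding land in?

11am

Onboarding's window is 11am–12pm.
Retro is fixed at 12pm, and Onboarding can't share a slot with Retro.
So Onboarding must be 11am.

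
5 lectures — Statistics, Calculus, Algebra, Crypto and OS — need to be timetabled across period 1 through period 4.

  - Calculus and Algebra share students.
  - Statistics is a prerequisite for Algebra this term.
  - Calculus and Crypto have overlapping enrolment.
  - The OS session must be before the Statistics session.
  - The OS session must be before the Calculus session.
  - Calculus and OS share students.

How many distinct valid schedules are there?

Splitting on Statistics: it can be period 2 (12), period 3 (9). Listing each branch's schedules as (Calculus, Algebra, Crypto, OS) by period number:
Statistics=period 2: (2,3,1,1) (2,3,3,1) (2,3,4,1) (2,4,1,1) (2,4,3,1) (2,4,4,1) (3,4,1,1) (3,4,2,1) (3,4,4,1) (4,3,1,1) (4,3,2,1) (4,3,3,1) — 12.
Statistics=period 3: (2,4,1,1) (2,4,3,1) (2,4,4,1) (3,4,1,1) (3,4,1,2) (3,4,2,1) (3,4,2,2) (3,4,4,1) (3,4,4,2) — 9.
Summing: 12 + 9 = 21.

21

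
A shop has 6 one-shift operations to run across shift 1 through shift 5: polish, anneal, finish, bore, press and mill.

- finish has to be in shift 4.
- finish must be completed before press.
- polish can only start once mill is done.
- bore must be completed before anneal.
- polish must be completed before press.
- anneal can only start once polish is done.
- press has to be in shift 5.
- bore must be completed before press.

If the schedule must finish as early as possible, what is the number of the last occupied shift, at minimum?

The precedence chain requires at least 3 distinct shifts.
press can't be placed before shift 5, so the schedule must run through at least shift 5.
5 works (last occupied shift: shift 5): for example finish -> shift 4; polish -> shift 2; anneal -> shift 3; press -> shift 5; bore -> shift 1; mill -> shift 1.

shift 5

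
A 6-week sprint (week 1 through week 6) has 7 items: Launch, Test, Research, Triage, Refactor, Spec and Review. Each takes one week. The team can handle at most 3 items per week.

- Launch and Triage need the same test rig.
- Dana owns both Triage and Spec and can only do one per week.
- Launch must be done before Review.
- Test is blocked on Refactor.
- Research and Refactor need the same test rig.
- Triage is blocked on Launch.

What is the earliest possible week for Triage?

week 2

Precedence pushes Triage to at least week 2.
Triage at week 2 is achievable: Refactor in week 1, Review in week 2, Test in week 2, Launch in week 1, Spec in week 1, Research in week 3, Triage in week 2.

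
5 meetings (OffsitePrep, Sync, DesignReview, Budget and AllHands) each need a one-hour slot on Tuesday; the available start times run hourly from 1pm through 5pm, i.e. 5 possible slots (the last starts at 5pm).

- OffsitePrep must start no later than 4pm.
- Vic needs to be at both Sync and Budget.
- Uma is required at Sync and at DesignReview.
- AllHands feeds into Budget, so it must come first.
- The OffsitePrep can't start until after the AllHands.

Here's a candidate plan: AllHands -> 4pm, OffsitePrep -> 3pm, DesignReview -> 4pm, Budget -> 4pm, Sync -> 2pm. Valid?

No — it violates: The OffsitePrep can't start until after the AllHands

OffsitePrep must start no later than 4pm — holds.
AllHands feeds into Budget, so it must come first — violated.
Vic needs to be at both Sync and Budget — holds.
Uma is required at Sync and at DesignReview — holds.
The OffsitePrep can't start until after the AllHands — violated.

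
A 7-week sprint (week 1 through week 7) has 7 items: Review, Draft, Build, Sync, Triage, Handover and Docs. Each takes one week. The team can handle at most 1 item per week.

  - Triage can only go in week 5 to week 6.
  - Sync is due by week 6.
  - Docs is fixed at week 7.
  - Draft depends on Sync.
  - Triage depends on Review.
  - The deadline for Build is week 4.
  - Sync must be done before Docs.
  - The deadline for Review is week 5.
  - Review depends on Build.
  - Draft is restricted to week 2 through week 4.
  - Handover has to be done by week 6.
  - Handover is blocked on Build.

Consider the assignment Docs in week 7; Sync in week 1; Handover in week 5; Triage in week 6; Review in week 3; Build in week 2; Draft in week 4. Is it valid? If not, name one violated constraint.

Sync must be done before Docs — holds.
Draft depends on Sync — holds.
Draft is restricted to week 2 through week 4 — holds.
The team can handle at most 1 item per week — holds.
Triage depends on Review — holds.
Handover is blocked on Build — holds.
Triage can only go in week 5 to week 6 — holds.
Sync is due by week 6 — holds.
The deadline for Build is week 4 — holds.
Handover has to be done by week 6 — holds.
Docs is fixed at week 7 — holds.
The deadline for Review is week 5 — holds.
Review depends on Build — holds.

Valid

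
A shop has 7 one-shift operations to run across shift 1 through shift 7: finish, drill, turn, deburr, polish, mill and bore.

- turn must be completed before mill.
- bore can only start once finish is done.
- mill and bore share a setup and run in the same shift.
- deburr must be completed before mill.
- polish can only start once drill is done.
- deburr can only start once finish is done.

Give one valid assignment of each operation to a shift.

mill in shift 3; drill in shift 1; bore in shift 3; finish in shift 1; turn in shift 1; polish in shift 2; deburr in shift 2

Checking: deburr(shift 2) before mill(shift 3); turn(shift 1) before mill(shift 3); finish(shift 1) before deburr(shift 2); drill(shift 1) before polish(shift 2); finish(shift 1) before bore(shift 3); mill = bore = shift 3.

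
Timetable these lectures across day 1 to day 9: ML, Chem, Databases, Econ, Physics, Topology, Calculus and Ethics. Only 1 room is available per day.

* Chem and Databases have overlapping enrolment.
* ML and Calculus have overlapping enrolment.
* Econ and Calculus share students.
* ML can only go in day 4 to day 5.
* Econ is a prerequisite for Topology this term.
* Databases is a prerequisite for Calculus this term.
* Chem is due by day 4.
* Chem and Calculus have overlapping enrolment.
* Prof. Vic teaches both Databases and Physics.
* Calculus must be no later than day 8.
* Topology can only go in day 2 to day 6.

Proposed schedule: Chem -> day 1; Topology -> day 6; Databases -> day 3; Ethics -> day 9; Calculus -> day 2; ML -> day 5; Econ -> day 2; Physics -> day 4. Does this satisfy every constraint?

Invalid. Econ and Calculus share students.

ML and Calculus have overlapping enrolment — holds.
Chem and Databases have overlapping enrolment — holds.
ML can only go in day 4 to day 5 — holds.
Prof. Vic teaches both Databases and Physics — holds.
Topology can only go in day 2 to day 6 — holds.
Chem and Calculus have overlapping enrolment — holds.
Databases is a prerequisite for Calculus this term — violated.
Chem is due by day 4 — holds.
Econ and Calculus share students — violated.
Calculus must be no later than day 8 — holds.
Only 1 room is available per day — violated.
Econ is a prerequisite for Topology this term — holds.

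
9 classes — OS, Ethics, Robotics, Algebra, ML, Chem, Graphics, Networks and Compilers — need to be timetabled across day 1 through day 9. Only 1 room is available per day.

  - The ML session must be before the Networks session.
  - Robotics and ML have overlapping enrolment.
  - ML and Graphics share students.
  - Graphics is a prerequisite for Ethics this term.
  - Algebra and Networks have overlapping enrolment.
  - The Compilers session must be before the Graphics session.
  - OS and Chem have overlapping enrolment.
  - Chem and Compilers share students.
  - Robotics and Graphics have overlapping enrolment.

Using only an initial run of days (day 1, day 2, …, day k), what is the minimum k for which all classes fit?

The precedence chain requires at least 3 distinct days.
With at most 1 per day and 9 classes, at least 9 days are needed.
9 works (last occupied day: day 9): for example Graphics -> day 2; Robotics -> day 7; Ethics -> day 3; Algebra -> day 8; ML -> day 4; Networks -> day 5; OS -> day 6; Compilers -> day 1; Chem -> day 9.

9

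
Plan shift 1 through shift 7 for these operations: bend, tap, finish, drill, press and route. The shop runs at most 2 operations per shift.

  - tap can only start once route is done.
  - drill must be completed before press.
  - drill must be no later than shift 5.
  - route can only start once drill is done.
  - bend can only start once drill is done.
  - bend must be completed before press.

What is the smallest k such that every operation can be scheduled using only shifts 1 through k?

3

The precedence chain requires at least 3 distinct shifts.
With at most 2 per shift and 6 operations, at least 3 shifts are needed.
3 works (last occupied shift: shift 3): for example drill in shift 1, tap in shift 3, bend in shift 2, press in shift 3, finish in shift 1, route in shift 2.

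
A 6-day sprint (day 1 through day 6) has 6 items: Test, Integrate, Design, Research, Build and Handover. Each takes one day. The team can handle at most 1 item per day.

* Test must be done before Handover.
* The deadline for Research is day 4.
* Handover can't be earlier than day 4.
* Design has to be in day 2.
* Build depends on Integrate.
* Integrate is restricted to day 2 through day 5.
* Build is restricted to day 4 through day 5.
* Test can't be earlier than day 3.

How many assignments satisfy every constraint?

Enumerating: Test in day 5, Research in day 1, Handover in day 6, Design in day 2, Integrate in day 3, Build in day 4 | Research in day 1, Handover in day 6, Test in day 3, Design in day 2, Build in day 5, Integrate in day 4 | Handover=day 6, Integrate=day 3, Test=day 4, Research=day 1, Design=day 2, Build=day 5.

3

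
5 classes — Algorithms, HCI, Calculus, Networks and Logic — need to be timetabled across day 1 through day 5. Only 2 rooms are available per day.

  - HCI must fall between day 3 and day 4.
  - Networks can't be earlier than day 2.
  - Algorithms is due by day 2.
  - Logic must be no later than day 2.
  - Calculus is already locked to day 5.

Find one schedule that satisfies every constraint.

HCI in day 3, Calculus in day 5, Networks in day 2, Algorithms in day 1, Logic in day 1

Checking: HCI=day 3 in [day 3,day 4]; Calculus=day 5 in [day 5,day 5]; Algorithms=day 1 in [day 1,day 2]; Logic=day 1 in [day 1,day 2]; Networks=day 2 in [day 2,day 5]; max 2 per day (cap 2).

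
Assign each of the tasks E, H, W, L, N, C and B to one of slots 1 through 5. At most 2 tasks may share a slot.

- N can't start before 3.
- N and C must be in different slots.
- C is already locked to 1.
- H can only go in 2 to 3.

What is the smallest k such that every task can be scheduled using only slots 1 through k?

4

With at most 2 per slot and 7 tasks, at least 4 slots are needed.
N can't be placed before 3, so the schedule must run through at least slot 3.
4 works (last occupied slot: 4): for example L in 3; B in 4; E in 1; N in 3; H in 2; W in 2; C in 1.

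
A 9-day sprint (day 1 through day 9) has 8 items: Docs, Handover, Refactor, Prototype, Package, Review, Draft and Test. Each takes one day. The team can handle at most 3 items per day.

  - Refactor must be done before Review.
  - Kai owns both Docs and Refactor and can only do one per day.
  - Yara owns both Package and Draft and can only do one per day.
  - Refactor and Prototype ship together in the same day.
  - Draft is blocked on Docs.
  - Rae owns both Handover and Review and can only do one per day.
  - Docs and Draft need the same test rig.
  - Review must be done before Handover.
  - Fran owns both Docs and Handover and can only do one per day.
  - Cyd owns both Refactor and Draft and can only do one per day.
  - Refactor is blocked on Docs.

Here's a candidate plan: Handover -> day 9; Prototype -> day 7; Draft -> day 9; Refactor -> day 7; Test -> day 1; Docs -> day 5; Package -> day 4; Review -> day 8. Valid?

Rae owns both Handover and Review and can only do one per day — holds.
Kai owns both Docs and Refactor and can only do one per day — holds.
Cyd owns both Refactor and Draft and can only do one per day — holds.
Refactor must be done before Review — holds.
Review must be done before Handover — holds.
The team can handle at most 3 items per day — holds.
Fran owns both Docs and Handover and can only do one per day — holds.
Yara owns both Package and Draft and can only do one per day — holds.
Refactor and Prototype ship together in the same day — holds.
Refactor is blocked on Docs — holds.
Draft is blocked on Docs — holds.
Docs and Draft need the same test rig — holds.

Yes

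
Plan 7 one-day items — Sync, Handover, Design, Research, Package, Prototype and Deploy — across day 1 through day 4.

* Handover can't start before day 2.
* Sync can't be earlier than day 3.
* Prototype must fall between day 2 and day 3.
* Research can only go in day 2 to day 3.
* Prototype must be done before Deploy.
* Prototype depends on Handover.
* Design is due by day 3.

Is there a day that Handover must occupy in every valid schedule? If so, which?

day 2

Handover is available from day 2; downstream work caps Handover at day 2.
So Handover is pinned to day 2.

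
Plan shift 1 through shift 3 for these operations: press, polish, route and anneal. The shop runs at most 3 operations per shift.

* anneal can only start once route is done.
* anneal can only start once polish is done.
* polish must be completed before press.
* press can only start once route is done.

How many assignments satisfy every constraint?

7

Splitting on press: it can be shift 2 (2), shift 3 (5). Listing each branch's schedules as (polish, route, anneal) by shift number:
press=shift 2: (1,1,2) (1,1,3) — 2.
press=shift 3: (1,1,2) (1,1,3) (1,2,3) (2,1,3) (2,2,3) — 5.
Summing: 2 + 5 = 7.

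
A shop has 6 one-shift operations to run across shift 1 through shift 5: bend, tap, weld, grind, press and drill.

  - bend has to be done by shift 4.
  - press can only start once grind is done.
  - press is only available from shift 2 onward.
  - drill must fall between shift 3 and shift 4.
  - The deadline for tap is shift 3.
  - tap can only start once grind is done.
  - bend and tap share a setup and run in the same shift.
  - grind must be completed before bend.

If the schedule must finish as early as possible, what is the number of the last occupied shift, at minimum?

3

The precedence chain requires at least 2 distinct shifts.
drill can't be placed before shift 3, so the schedule must run through at least shift 3.
3 works (last occupied shift: shift 3): for example bend in shift 2; drill in shift 3; weld in shift 1; press in shift 2; grind in shift 1; tap in shift 2.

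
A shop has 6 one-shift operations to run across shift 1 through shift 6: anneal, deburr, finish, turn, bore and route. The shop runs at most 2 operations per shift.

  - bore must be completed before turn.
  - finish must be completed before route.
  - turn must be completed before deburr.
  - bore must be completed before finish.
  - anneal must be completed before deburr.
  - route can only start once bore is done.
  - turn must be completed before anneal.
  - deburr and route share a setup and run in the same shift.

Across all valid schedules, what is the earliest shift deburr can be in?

Precedence pushes deburr to at least shift 4.
deburr at shift 4 is achievable: anneal=shift 3, turn=shift 2, route=shift 4, bore=shift 1, deburr=shift 4, finish=shift 2.

shift 4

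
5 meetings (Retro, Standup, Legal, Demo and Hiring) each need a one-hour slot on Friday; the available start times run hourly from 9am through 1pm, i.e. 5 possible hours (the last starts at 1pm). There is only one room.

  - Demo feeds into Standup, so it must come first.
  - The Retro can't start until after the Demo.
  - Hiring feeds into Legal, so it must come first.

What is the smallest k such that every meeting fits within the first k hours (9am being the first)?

5 hours

The precedence chain requires at least 2 distinct hours.
With at most 1 per hour and 5 meetings, at least 5 hours are needed.
5 works (last occupied hour: 1pm): for example Standup -> 11am, Hiring -> 12pm, Legal -> 1pm, Retro -> 10am, Demo -> 9am.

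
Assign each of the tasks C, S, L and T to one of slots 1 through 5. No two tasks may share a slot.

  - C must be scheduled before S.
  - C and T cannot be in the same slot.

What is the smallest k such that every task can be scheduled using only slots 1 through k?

The precedence chain requires at least 2 distinct slots.
With at most 1 per slot and 4 tasks, at least 4 slots are needed.
4 works (last occupied slot: 4): for example S in 2, L in 3, C in 1, T in 4.

4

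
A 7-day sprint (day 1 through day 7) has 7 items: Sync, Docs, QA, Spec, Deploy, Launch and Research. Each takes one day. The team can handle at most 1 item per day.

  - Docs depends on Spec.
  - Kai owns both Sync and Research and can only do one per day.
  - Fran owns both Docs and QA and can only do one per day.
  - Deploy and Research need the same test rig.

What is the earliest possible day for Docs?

Precedence pushes Docs to at least day 2.
Docs at day 2 is achievable: Deploy -> day 5; Research -> day 7; QA -> day 4; Docs -> day 2; Launch -> day 6; Sync -> day 3; Spec -> day 1.

day 2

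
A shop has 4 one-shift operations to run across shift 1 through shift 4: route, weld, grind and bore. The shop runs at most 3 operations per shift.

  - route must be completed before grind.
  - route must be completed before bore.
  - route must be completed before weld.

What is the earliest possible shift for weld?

Precedence pushes weld to at least shift 2.
weld at shift 2 is achievable: grind in shift 2, weld in shift 2, bore in shift 2, route in shift 1.

shift 2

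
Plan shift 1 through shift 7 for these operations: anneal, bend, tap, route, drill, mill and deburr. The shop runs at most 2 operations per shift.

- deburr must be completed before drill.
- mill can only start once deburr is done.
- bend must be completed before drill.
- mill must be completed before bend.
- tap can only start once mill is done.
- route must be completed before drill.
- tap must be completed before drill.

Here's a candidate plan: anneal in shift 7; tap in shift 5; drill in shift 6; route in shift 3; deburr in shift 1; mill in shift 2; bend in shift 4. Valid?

mill can only start once deburr is done — holds.
mill must be completed before bend — holds.
bend must be completed before drill — holds.
tap can only start once mill is done — holds.
The shop runs at most 2 operations per shift — holds.
route must be completed before drill — holds.
tap must be completed before drill — holds.
deburr must be completed before drill — holds.

Yes, all constraints hold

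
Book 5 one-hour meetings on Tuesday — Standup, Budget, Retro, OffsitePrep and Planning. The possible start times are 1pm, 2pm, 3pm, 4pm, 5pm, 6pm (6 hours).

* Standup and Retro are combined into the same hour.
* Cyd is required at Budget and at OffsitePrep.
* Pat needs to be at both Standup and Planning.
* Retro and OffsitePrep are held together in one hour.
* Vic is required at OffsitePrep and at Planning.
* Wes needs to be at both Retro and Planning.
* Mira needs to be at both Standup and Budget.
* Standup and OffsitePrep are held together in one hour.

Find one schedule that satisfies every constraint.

Planning in 2pm, OffsitePrep in 1pm, Retro in 1pm, Budget in 2pm, Standup in 1pm

Checking: OffsitePrep(1pm) != Planning(2pm); Standup(1pm) != Planning(2pm); Standup(1pm) != Budget(2pm); Retro(1pm) != Planning(2pm); Budget(2pm) != OffsitePrep(1pm); Standup = OffsitePrep = 1pm; Retro = OffsitePrep = 1pm; Standup = Retro = 1pm.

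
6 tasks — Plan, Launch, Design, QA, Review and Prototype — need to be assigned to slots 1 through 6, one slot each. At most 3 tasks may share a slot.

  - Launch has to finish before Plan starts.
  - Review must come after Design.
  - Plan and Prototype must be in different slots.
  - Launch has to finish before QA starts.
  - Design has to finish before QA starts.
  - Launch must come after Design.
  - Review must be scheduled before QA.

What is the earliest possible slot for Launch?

Precedence pushes Launch to at least 2; downstream work caps Launch at 5.
Launch at 2 is achievable: QA in 3, Launch in 2, Plan in 3, Design in 1, Prototype in 1, Review in 2.

2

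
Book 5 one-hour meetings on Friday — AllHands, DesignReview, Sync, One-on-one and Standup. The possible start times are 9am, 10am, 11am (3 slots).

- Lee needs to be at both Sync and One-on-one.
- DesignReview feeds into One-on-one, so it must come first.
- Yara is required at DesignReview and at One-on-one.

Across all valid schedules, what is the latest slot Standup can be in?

11am

Standup at 11am is achievable: One-on-one -> 10am; DesignReview -> 9am; Standup -> 11am; AllHands -> 9am; Sync -> 9am.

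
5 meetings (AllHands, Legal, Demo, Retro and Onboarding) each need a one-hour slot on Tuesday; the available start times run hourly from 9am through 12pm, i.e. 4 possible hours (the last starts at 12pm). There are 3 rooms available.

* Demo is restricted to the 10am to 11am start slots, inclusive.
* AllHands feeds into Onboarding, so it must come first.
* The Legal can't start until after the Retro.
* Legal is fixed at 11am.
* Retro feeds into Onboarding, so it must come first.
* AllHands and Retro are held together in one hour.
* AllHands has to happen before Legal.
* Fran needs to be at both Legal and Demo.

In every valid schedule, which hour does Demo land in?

10am

Demo's window is 10am–11am.
Legal is fixed at 11am, and Demo can't share a hour with Legal.
So Demo must be 10am.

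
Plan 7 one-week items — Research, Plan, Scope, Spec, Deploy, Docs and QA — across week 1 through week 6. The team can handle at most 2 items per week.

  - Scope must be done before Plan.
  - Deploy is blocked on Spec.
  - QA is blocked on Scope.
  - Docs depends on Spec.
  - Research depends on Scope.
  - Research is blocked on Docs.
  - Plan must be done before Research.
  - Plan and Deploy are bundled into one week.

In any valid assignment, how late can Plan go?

Precedence pushes Plan to at least week 2; downstream work caps Plan at week 5.
Plan at week 5 is achievable: Docs in week 2, Scope in week 1, QA in week 2, Plan in week 5, Research in week 6, Deploy in week 5, Spec in week 1.

week 5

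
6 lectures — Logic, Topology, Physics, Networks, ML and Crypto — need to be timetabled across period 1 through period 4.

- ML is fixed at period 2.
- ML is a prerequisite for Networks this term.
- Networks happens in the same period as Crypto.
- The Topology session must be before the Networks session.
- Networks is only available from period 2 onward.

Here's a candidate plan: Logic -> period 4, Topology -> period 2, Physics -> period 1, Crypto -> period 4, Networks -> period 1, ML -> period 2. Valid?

ML is fixed at period 2 — holds.
The Topology session must be before the Networks session — violated.
Networks happens in the same period as Crypto — violated.
ML is a prerequisite for Networks this term — violated.
Networks is only available from period 2 onward — violated.

No. Networks is only available from period 2 onward is not satisfied.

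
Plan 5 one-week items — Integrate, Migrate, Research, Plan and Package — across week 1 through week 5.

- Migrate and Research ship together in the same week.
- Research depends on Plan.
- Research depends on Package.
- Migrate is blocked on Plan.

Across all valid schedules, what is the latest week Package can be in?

week 4

Downstream work caps Package at week 4.
Package at week 4 is achievable: Research -> week 5, Integrate -> week 1, Package -> week 4, Plan -> week 1, Migrate -> week 5.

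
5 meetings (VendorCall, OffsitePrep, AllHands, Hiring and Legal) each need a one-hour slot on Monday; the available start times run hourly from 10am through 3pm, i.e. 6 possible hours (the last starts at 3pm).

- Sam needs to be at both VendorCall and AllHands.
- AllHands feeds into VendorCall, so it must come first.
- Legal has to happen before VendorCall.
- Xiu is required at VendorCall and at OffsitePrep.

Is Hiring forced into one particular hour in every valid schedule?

Hiring can be 10am (e.g. OffsitePrep in 10am; AllHands in 10am; Hiring in 10am; VendorCall in 11am; Legal in 10am) or 11am (e.g. Hiring=11am; Legal=10am; AllHands=10am; OffsitePrep=10am; VendorCall=11am).

No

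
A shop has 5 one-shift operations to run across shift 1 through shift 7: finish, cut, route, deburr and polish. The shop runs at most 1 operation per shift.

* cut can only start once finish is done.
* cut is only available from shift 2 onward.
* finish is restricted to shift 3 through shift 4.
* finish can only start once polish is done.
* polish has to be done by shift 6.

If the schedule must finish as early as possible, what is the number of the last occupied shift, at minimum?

5

The precedence chain requires at least 3 distinct shifts.
With at most 1 per shift and 5 operations, at least 5 shifts are needed.
Propagating the time windows through the other constraints, cut can't land before shift 4, so the schedule must run through at least shift 4.
5 works (last occupied shift: shift 5): for example deburr -> shift 5; polish -> shift 1; finish -> shift 3; route -> shift 2; cut -> shift 4.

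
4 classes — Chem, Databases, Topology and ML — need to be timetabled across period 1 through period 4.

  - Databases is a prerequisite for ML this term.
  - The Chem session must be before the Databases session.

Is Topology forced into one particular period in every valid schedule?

Topology can be period 1 (e.g. Databases -> period 2; ML -> period 3; Chem -> period 1; Topology -> period 1) or period 2 (e.g. Topology=period 2; Databases=period 2; ML=period 3; Chem=period 1).

No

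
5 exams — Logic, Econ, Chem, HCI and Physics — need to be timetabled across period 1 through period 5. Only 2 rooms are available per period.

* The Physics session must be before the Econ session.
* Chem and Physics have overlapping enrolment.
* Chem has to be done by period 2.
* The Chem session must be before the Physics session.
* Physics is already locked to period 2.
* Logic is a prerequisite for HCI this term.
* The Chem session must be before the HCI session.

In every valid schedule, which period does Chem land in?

Chem's window is period 1–period 2.
Physics is fixed at period 2, and Chem can't share a period with Physics.
So Chem must be period 1.

period 1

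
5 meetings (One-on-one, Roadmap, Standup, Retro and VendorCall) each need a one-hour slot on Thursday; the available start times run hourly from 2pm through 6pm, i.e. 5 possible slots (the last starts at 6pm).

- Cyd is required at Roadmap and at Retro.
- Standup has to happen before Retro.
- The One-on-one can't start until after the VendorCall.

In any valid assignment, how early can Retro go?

3pm

Precedence pushes Retro to at least 3pm.
Retro at 3pm is achievable: Standup -> 2pm; Retro -> 3pm; One-on-one -> 3pm; VendorCall -> 2pm; Roadmap -> 2pm.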